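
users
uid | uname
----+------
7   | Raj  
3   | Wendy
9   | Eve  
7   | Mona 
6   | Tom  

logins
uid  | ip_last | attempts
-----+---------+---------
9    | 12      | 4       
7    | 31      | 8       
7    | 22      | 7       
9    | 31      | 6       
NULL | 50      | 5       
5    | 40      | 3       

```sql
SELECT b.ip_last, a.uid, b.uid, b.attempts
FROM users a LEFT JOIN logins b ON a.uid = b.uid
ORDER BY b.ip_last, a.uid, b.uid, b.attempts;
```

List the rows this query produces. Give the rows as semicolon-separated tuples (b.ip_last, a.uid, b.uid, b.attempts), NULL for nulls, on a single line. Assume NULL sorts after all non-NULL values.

LEFT JOIN keeps every row from `users`; unmatched rows get NULL for `logins`'s columns.
Matching on a.uid = b.uid. A NULL in a compared column never satisfies the condition.
Matched pairs: 6; unmatched a rows kept: 2.

(12, 9, 9, 4); (22, 7, 7, 7); (22, 7, 7, 7); (31, 7, 7, 8); (31, 7, 7, 8); (31, 9, 9, 6); (NULL, 3, NULL, NULL); (NULL, 6, NULL, NULL)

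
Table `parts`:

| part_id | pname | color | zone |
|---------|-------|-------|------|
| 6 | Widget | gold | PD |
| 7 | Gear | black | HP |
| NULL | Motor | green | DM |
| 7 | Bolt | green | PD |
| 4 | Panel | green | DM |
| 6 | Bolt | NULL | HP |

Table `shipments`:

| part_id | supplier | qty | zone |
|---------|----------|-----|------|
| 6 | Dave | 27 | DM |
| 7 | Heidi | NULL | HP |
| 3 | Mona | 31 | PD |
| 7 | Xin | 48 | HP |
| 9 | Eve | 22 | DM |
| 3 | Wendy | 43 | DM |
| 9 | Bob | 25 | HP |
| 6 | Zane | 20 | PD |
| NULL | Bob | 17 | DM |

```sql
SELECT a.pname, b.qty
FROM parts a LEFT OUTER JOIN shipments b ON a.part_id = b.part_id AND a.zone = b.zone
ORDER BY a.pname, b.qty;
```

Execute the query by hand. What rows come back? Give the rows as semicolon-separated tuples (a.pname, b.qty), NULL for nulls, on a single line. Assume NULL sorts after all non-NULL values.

LEFT JOIN keeps every row from `parts`; unmatched rows get NULL for `shipments`'s columns.
Matching on a.part_id = b.part_id AND a.zone = b.zone. A NULL in a compared column never satisfies the condition.
- part_id=6, zone=PD: 1 matching b row(s), so 1 row(s) emitted.
- part_id=7, zone=HP: 2 matching b row(s), so 2 row(s) emitted.
- part_id=NULL, zone=DM: no b row matches, row kept with b columns NULL.
- part_id=7, zone=PD: no b row matches, row kept with b columns NULL.
- part_id=4, zone=DM: no b row matches, row kept with b columns NULL.
- part_id=6, zone=HP: no b row matches, row kept with b columns NULL.
After projecting and ordering:
a.pname | b.qty
Bolt | NULL
Bolt | NULL
Gear | 48
Gear | NULL
Motor | NULL
Panel | NULL
Widget | 20

(Bolt, NULL); (Bolt, NULL); (Gear, 48); (Gear, NULL); (Motor, NULL); (Panel, NULL); (Widget, 20)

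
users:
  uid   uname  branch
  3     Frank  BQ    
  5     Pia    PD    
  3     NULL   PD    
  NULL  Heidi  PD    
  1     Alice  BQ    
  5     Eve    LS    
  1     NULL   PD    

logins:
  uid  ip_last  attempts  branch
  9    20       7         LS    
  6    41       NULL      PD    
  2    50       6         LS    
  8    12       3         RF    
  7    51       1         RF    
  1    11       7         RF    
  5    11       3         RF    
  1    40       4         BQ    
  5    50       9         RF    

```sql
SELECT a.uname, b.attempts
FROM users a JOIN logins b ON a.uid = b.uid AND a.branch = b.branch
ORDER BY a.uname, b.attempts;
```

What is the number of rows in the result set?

INNER JOIN keeps only pairs where the ON condition holds.
Matching on a.uid = b.uid AND a.branch = b.branch. A NULL in a compared column never satisfies the condition.
Matched pairs: 1.
Total: 1 rows.

1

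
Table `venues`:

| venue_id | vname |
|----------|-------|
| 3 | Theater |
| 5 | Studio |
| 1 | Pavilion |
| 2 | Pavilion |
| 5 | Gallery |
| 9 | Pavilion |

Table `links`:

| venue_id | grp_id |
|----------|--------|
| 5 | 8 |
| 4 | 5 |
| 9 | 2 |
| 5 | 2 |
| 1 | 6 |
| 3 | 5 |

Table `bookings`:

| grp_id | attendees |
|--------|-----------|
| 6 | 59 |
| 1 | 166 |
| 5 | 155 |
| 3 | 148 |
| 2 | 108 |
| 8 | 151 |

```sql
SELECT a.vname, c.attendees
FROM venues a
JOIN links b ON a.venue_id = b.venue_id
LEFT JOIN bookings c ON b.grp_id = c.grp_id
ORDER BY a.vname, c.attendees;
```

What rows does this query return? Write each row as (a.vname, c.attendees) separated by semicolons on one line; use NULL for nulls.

(Gallery, 108); (Gallery, 151); (Pavilion, 59); (Pavilion, 108); (Studio, 108); (Studio, 151); (Theater, 155)

Joins associate left-to-right: venues INNER JOIN links on venue_id gives 7 intermediate row(s).
Then LEFT JOIN `bookings c` on grp_id: each of those 7 rows is kept; rows whose b.grp_id has no match in c get NULL for c's columns.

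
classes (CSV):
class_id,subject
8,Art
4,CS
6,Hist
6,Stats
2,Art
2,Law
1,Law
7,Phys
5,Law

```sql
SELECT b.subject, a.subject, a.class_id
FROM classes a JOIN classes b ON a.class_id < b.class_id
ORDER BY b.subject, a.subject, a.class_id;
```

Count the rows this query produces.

34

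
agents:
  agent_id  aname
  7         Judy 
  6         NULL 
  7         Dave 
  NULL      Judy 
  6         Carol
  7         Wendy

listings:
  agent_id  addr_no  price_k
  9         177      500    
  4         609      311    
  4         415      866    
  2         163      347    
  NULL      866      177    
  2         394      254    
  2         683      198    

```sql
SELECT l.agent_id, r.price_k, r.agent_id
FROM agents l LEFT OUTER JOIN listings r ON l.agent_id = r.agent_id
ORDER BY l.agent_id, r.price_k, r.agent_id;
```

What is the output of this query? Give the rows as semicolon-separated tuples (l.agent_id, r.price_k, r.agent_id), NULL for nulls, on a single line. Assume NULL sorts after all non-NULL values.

(6, NULL, NULL); (6, NULL, NULL); (7, NULL, NULL); (7, NULL, NULL); (7, NULL, NULL); (NULL, NULL, NULL)

LEFT JOIN keeps every row from `agents`; unmatched rows get NULL for `listings`'s columns.
Matching on l.agent_id = r.agent_id. A NULL in a compared column never satisfies the condition.
- l row (agent_id=7): no match → kept, r columns NULL.
- l row (agent_id=6): no match → kept, r columns NULL.
- l row (agent_id=7): no match → kept, r columns NULL.
- l row (agent_id=NULL): no match → kept, r columns NULL.
- l row (agent_id=6): no match → kept, r columns NULL.
- l row (agent_id=7): no match → kept, r columns NULL.
After projecting and ordering:
l.agent_id | r.price_k | r.agent_id
6 | NULL | NULL
6 | NULL | NULL
7 | NULL | NULL
7 | NULL | NULL
7 | NULL | NULL
NULL | NULL | NULL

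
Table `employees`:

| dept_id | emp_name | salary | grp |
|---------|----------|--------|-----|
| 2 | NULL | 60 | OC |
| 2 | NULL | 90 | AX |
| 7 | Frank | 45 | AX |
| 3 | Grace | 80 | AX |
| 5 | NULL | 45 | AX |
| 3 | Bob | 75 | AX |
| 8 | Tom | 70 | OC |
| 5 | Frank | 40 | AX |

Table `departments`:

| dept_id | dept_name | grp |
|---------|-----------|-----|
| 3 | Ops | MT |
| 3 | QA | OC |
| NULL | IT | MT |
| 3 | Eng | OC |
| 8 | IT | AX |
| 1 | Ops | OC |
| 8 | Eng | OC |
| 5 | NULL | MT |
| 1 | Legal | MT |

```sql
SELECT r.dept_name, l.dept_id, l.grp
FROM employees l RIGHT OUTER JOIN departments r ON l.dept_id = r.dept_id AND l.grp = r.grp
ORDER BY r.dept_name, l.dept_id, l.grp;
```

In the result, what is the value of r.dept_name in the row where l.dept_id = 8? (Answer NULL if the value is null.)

RIGHT JOIN keeps every row from `departments`; unmatched rows get NULL for `employees`'s columns.
Matching on l.dept_id = r.dept_id AND l.grp = r.grp. A NULL in a compared column never satisfies the condition.
Matched pairs: 1; unmatched r rows kept: 8.

Eng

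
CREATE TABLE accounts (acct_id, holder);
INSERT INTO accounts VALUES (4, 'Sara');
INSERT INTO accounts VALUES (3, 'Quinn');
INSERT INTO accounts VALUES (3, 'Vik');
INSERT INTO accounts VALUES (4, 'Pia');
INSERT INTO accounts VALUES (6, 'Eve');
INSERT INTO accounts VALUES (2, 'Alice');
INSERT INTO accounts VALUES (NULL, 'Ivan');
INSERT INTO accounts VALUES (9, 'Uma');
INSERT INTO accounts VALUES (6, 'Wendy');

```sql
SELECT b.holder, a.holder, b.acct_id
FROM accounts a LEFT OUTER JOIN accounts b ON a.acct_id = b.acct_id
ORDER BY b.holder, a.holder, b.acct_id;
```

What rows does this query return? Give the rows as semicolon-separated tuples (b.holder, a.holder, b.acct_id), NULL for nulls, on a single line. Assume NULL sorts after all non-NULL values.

(Alice, Alice, 2); (Eve, Eve, 6); (Eve, Wendy, 6); (Pia, Pia, 4); (Pia, Sara, 4); (Quinn, Quinn, 3); (Quinn, Vik, 3); (Sara, Pia, 4); (Sara, Sara, 4); (Uma, Uma, 9); (Vik, Quinn, 3); (Vik, Vik, 3); (Wendy, Eve, 6); (Wendy, Wendy, 6); (NULL, Ivan, NULL)

LEFT JOIN keeps every row from `accounts a`; unmatched rows get NULL for `accounts b`'s columns.
Matching on a.acct_id = b.acct_id. A NULL in a compared column never satisfies the condition.
- acct_id=4: 2 matching b row(s), so 2 row(s) emitted.
- acct_id=3: 2 matching b row(s), so 2 row(s) emitted.
- acct_id=3: 2 matching b row(s), so 2 row(s) emitted.
- acct_id=4: 2 matching b row(s), so 2 row(s) emitted.
- acct_id=6: 2 matching b row(s), so 2 row(s) emitted.
- acct_id=2: 1 matching b row(s), so 1 row(s) emitted.
- acct_id=NULL: no b row matches, row kept with b columns NULL.
- acct_id=9: 1 matching b row(s), so 1 row(s) emitted.
- acct_id=6: 2 matching b row(s), so 2 row(s) emitted.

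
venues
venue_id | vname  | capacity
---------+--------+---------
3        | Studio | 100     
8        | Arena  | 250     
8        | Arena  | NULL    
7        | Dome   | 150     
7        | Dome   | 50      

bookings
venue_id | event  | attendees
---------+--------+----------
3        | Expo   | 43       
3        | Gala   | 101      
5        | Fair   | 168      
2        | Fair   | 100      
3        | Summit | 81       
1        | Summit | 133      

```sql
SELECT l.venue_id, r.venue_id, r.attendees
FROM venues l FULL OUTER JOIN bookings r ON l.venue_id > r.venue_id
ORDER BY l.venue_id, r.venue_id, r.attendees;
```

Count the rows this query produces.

26

FULL OUTER JOIN keeps every row from both sides; unmatched rows get NULL for the other side's columns.
Matching on l.venue_id > r.venue_id.
Matched pairs: 26; unmatched l rows kept: 0; unmatched r rows kept: 0.
Total: 26 rows.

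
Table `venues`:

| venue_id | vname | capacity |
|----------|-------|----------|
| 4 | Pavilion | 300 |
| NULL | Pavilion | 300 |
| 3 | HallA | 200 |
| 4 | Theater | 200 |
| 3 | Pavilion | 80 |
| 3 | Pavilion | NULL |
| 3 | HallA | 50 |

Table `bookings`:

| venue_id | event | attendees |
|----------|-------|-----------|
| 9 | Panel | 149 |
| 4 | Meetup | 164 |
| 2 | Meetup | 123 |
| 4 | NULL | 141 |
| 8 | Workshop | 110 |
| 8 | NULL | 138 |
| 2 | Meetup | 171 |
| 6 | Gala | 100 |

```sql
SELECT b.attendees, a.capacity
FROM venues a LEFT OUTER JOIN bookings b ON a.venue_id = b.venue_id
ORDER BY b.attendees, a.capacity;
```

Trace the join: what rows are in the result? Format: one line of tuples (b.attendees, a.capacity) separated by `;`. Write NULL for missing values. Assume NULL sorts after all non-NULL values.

(141, 200); (141, 300); (164, 200); (164, 300); (NULL, 50); (NULL, 80); (NULL, 200); (NULL, 300); (NULL, NULL)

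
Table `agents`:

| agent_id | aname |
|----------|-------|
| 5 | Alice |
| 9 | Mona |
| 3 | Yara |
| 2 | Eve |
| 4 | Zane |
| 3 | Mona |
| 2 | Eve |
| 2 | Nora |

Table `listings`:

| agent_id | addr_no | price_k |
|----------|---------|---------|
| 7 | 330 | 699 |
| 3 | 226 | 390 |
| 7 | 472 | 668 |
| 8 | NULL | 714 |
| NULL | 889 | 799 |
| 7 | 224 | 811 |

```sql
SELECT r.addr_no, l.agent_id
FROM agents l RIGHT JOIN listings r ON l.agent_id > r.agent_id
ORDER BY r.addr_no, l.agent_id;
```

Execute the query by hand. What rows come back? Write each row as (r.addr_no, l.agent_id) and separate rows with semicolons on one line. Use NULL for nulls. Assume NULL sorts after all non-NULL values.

(224, 9); (226, 4); (226, 5); (226, 9); (330, 9); (472, 9); (889, NULL); (NULL, 9)

RIGHT JOIN keeps every row from `listings`; unmatched rows get NULL for `agents`'s columns.
Matching on l.agent_id > r.agent_id. A NULL in a compared column never satisfies the condition.
- l row (agent_id=5): matches 1 r row(s) → 1 output row(s).
- l row (agent_id=9): matches 5 r row(s) → 5 output row(s).
- l row (agent_id=3): no match.
- l row (agent_id=2): no match.
- l row (agent_id=4): matches 1 r row(s) → 1 output row(s).
- l row (agent_id=3): no match.
- l row (agent_id=2): no match.
- l row (agent_id=2): no match.
- plus 1 unmatched r row(s), each kept with NULL l columns.
After projecting and ordering:
r.addr_no | l.agent_id
224 | 9
226 | 4
226 | 5
226 | 9
330 | 9
472 | 9
889 | NULL
NULL | 9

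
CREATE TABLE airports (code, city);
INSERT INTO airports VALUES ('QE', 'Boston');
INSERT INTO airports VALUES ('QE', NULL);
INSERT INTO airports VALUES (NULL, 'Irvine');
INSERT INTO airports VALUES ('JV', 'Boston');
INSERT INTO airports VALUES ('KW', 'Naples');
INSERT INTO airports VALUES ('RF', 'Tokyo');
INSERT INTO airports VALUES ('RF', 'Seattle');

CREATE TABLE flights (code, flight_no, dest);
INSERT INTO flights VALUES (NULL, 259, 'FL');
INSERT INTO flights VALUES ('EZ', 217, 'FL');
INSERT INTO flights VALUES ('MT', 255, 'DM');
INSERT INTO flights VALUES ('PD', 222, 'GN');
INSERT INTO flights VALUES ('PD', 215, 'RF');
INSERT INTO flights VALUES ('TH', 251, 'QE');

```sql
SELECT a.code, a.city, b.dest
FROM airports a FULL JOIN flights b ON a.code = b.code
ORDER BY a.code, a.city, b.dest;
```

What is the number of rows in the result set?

13

FULL OUTER JOIN keeps every row from both sides; unmatched rows get NULL for the other side's columns.
Matching on a.code = b.code. A NULL in a compared column never satisfies the condition.
- a (code=QE) has no partner → padded with NULL.
- a (code=QE) has no partner → padded with NULL.
- a (code=NULL) has no partner → padded with NULL.
- a (code=JV) has no partner → padded with NULL.
- a (code=KW) has no partner → padded with NULL.
- a (code=RF) has no partner → padded with NULL.
- a (code=RF) has no partner → padded with NULL.
- plus 6 unmatched b row(s), each kept with NULL a columns.
Total: 0 matched + 13 padded = 13 rows.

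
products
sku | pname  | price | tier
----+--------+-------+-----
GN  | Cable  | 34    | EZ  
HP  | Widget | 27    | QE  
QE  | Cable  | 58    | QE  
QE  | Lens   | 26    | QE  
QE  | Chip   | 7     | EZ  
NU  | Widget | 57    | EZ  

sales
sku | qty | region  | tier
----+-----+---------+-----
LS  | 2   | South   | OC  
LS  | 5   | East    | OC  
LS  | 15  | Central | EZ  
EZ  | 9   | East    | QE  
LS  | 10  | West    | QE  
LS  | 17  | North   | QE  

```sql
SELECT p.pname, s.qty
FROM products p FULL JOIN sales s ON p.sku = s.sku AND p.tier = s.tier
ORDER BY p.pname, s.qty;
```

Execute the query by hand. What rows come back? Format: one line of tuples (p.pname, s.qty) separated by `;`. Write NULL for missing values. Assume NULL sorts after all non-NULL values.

(Cable, NULL); (Cable, NULL); (Chip, NULL); (Lens, NULL); (Widget, NULL); (Widget, NULL); (NULL, 2); (NULL, 5); (NULL, 9); (NULL, 10); (NULL, 15); (NULL, 17)

FULL OUTER JOIN keeps every row from both sides; unmatched rows get NULL for the other side's columns.
Matching on p.sku = s.sku AND p.tier = s.tier.
- p (sku=GN, tier=EZ) has no partner → padded with NULL.
- p (sku=HP, tier=QE) has no partner → padded with NULL.
- p (sku=QE, tier=QE) has no partner → padded with NULL.
- p (sku=QE, tier=QE) has no partner → padded with NULL.
- p (sku=QE, tier=EZ) has no partner → padded with NULL.
- p (sku=NU, tier=EZ) has no partner → padded with NULL.
- 6 row(s) from s found no p partner → padded with NULL.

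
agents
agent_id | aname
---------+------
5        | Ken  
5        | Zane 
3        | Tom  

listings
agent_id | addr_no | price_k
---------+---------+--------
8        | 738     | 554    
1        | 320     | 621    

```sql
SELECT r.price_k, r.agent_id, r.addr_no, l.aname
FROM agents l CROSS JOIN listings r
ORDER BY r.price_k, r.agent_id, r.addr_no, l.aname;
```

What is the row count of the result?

6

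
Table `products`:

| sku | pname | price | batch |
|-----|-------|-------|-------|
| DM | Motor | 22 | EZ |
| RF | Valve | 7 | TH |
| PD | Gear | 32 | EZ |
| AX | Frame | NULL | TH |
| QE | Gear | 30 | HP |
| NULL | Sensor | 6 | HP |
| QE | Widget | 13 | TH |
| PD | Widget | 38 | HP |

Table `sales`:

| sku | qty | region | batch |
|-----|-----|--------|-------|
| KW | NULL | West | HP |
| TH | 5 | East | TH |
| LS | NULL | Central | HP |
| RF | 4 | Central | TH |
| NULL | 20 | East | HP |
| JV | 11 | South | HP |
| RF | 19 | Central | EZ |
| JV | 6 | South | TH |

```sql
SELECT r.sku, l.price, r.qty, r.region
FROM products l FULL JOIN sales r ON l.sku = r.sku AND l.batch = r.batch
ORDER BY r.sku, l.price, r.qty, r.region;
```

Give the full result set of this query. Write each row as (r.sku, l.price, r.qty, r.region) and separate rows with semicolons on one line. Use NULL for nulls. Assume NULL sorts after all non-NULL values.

(JV, NULL, 6, South); (JV, NULL, 11, South); (KW, NULL, NULL, West); (LS, NULL, NULL, Central); (RF, 7, 4, Central); (RF, NULL, 19, Central); (TH, NULL, 5, East); (NULL, 6, NULL, NULL); (NULL, 13, NULL, NULL); (NULL, 22, NULL, NULL); (NULL, 30, NULL, NULL); (NULL, 32, NULL, NULL); (NULL, 38, NULL, NULL); (NULL, NULL, 20, East); (NULL, NULL, NULL, NULL)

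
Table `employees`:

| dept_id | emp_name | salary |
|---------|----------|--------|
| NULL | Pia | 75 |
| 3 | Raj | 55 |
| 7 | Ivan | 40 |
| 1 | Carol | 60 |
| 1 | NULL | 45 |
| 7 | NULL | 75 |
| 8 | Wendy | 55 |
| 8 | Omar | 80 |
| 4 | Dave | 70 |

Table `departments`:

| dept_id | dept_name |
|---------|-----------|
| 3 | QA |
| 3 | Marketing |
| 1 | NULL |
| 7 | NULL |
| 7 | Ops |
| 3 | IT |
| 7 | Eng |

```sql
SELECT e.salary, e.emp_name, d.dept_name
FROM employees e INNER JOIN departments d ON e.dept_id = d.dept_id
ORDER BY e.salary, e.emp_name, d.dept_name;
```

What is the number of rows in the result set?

11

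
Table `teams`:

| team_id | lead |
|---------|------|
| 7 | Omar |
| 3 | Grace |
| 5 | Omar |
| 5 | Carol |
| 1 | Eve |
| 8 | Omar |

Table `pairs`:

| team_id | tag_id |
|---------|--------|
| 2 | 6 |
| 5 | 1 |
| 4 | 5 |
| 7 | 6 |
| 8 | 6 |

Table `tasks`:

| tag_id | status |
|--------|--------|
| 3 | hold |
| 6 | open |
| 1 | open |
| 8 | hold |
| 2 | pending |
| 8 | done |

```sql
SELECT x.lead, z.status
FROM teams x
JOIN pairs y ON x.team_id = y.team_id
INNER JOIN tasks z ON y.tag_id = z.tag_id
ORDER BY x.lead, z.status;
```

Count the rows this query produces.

4

Joins associate left-to-right: teams INNER JOIN pairs on team_id gives 4 intermediate row(s).
Then INNER JOIN `tasks z` on tag_id: keep only rows whose y.tag_id appears in z.
Result: 4 row(s).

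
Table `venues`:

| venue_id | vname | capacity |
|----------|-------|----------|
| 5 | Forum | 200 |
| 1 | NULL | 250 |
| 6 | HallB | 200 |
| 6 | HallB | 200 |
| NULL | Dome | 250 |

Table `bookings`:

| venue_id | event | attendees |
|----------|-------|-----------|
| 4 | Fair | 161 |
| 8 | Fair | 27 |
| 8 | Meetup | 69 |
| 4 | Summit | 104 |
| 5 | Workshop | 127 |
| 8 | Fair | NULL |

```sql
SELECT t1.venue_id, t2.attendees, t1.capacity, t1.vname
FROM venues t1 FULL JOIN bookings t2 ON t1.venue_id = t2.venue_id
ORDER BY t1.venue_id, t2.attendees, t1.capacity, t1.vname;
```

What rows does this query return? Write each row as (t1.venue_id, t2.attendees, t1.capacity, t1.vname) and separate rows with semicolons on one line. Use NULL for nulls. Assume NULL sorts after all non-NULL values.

FULL OUTER JOIN keeps every row from both sides; unmatched rows get NULL for the other side's columns.
Matching on t1.venue_id = t2.venue_id. A NULL in a compared column never satisfies the condition.
- t1 row (venue_id=5): matches 1 t2 row(s) → 1 output row(s).
- t1 row (venue_id=1): no match → kept, t2 columns NULL.
- t1 row (venue_id=6): no match → kept, t2 columns NULL.
- t1 row (venue_id=6): no match → kept, t2 columns NULL.
- t1 row (venue_id=NULL): no match → kept, t2 columns NULL.
- 5 t2 row(s) had no t1 match → kept, t1 columns NULL.
After projecting and ordering:
t1.venue_id | t2.attendees | t1.capacity | t1.vname
1 | NULL | 250 | NULL
5 | 127 | 200 | Forum
6 | NULL | 200 | HallB
6 | NULL | 200 | HallB
NULL | 27 | NULL | NULL
NULL | 69 | NULL | NULL
NULL | 104 | NULL | NULL
NULL | 161 | NULL | NULL
NULL | NULL | 250 | Dome
NULL | NULL | NULL | NULL

(1, NULL, 250, NULL); (5, 127, 200, Forum); (6, NULL, 200, HallB); (6, NULL, 200, HallB); (NULL, 27, NULL, NULL); (NULL, 69, NULL, NULL); (NULL, 104, NULL, NULL); (NULL, 161, NULL, NULL); (NULL, NULL, 250, Dome); (NULL, NULL, NULL, NULL)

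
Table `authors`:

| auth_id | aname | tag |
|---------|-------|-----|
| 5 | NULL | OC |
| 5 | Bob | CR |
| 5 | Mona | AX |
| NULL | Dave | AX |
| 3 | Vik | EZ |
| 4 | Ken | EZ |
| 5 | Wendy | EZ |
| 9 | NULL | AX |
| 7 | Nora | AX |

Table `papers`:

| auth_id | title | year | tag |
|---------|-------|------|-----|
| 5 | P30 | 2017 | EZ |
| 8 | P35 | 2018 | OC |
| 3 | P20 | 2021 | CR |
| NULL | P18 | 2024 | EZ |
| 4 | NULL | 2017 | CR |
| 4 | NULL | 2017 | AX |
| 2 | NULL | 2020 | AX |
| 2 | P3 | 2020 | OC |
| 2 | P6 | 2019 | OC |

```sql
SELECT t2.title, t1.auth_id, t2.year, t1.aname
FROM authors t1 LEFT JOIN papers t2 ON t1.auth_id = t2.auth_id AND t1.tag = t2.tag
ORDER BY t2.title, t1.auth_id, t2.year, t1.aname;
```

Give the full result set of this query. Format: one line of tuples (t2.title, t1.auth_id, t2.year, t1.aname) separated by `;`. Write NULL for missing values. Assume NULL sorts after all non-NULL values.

(P30, 5, 2017, Wendy); (NULL, 3, NULL, Vik); (NULL, 4, NULL, Ken); (NULL, 5, NULL, Bob); (NULL, 5, NULL, Mona); (NULL, 5, NULL, NULL); (NULL, 7, NULL, Nora); (NULL, 9, NULL, NULL); (NULL, NULL, NULL, Dave)

LEFT JOIN keeps every row from `authors`; unmatched rows get NULL for `papers`'s columns.
Matching on t1.auth_id = t2.auth_id AND t1.tag = t2.tag. A NULL in a compared column never satisfies the condition.
Matched pairs: 1; unmatched t1 rows kept: 8.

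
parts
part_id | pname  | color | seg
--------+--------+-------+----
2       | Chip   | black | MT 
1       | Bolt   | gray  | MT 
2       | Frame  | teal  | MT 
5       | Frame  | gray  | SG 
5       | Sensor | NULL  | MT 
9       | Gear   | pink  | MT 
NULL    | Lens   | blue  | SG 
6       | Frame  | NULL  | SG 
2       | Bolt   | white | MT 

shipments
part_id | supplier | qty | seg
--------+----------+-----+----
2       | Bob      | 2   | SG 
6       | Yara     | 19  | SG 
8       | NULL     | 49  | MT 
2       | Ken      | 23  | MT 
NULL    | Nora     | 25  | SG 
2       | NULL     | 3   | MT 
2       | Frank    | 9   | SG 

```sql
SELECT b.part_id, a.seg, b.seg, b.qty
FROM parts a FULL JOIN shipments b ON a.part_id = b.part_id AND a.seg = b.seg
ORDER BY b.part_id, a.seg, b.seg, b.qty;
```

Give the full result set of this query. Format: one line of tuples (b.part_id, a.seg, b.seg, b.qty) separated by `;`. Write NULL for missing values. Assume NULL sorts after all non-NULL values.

FULL OUTER JOIN keeps every row from both sides; unmatched rows get NULL for the other side's columns.
Matching on a.part_id = b.part_id AND a.seg = b.seg. A NULL in a compared column never satisfies the condition.
- a[0] part_id=2, seg=MT → 2 match(es) in b → 2 row(s).
- a[1] part_id=1, seg=MT → no match; kept with NULLs on the b side.
- a[2] part_id=2, seg=MT → 2 match(es) in b → 2 row(s).
- a[3] part_id=5, seg=SG → no match; kept with NULLs on the b side.
- a[4] part_id=5, seg=MT → no match; kept with NULLs on the b side.
- a[5] part_id=9, seg=MT → no match; kept with NULLs on the b side.
- a[6] part_id=NULL, seg=SG → no match; kept with NULLs on the b side.
- a[7] part_id=6, seg=SG → 1 match(es) in b → 1 row(s).
- a[8] part_id=2, seg=MT → 2 match(es) in b → 2 row(s).
- 4 b row(s) had no a match → kept, a columns NULL.

(2, MT, MT, 3); (2, MT, MT, 3); (2, MT, MT, 3); (2, MT, MT, 23); (2, MT, MT, 23); (2, MT, MT, 23); (2, NULL, SG, 2); (2, NULL, SG, 9); (6, SG, SG, 19); (8, NULL, MT, 49); (NULL, MT, NULL, NULL); (NULL, MT, NULL, NULL); (NULL, MT, NULL, NULL); (NULL, SG, NULL, NULL); (NULL, SG, NULL, NULL); (NULL, NULL, SG, 25)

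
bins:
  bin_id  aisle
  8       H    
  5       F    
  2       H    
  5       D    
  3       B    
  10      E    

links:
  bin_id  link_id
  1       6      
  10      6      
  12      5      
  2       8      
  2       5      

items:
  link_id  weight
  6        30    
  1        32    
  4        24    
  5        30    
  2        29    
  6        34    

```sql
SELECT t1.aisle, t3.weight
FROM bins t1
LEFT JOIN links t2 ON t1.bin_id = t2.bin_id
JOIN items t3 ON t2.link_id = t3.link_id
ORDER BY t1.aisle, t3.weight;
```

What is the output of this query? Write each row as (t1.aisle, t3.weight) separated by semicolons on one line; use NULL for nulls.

(E, 30); (E, 34); (H, 30)

Evaluate left to right. First `bins t1 LEFT JOIN links t2` on bin_id: 7 row(s).
Then INNER JOIN `items t3` on link_id: keep only rows whose t2.link_id appears in t3.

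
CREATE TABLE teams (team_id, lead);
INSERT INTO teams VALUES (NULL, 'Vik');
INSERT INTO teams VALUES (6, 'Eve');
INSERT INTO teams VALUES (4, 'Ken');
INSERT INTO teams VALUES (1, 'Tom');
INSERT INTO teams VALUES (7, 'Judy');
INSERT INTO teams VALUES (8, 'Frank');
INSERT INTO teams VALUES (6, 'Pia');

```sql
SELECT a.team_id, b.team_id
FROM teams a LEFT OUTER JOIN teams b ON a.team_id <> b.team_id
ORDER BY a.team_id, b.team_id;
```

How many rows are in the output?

29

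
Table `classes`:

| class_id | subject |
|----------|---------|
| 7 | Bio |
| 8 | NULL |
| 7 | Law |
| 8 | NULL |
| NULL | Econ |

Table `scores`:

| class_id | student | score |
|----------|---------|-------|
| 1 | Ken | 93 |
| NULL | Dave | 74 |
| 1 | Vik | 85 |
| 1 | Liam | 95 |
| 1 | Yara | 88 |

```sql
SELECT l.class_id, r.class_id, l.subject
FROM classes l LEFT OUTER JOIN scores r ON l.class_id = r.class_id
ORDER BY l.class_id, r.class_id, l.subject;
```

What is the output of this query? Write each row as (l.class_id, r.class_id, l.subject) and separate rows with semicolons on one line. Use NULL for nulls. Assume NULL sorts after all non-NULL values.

LEFT JOIN keeps every row from `classes`; unmatched rows get NULL for `scores`'s columns.
Matching on l.class_id = r.class_id. A NULL in a compared column never satisfies the condition.
Matched pairs: 0; unmatched l rows kept: 5.

(7, NULL, Bio); (7, NULL, Law); (8, NULL, NULL); (8, NULL, NULL); (NULL, NULL, Econ)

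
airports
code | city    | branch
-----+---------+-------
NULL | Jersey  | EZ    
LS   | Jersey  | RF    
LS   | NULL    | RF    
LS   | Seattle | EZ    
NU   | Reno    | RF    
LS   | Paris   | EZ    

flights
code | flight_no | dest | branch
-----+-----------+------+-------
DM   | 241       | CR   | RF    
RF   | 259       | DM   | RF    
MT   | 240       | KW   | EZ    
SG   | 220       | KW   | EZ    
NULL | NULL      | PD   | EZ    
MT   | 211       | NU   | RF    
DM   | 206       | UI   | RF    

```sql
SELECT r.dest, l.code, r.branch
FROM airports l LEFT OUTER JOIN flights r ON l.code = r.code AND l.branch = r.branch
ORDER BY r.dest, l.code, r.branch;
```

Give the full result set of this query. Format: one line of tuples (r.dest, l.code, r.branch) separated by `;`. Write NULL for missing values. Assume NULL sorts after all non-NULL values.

LEFT JOIN keeps every row from `airports`; unmatched rows get NULL for `flights`'s columns.
Matching on l.code = r.code AND l.branch = r.branch. A NULL in a compared column never satisfies the condition.
- code=NULL, branch=EZ: no r row matches, row kept with r columns NULL.
- code=LS, branch=RF: no r row matches, row kept with r columns NULL.
- code=LS, branch=RF: no r row matches, row kept with r columns NULL.
- code=LS, branch=EZ: no r row matches, row kept with r columns NULL.
- code=NU, branch=RF: no r row matches, row kept with r columns NULL.
- code=LS, branch=EZ: no r row matches, row kept with r columns NULL.
After projecting and ordering:
r.dest | l.code | r.branch
NULL | LS | NULL
NULL | LS | NULL
NULL | LS | NULL
NULL | LS | NULL
NULL | NU | NULL
NULL | NULL | NULL

(NULL, LS, NULL); (NULL, LS, NULL); (NULL, LS, NULL); (NULL, LS, NULL); (NULL, NU, NULL); (NULL, NULL, NULL)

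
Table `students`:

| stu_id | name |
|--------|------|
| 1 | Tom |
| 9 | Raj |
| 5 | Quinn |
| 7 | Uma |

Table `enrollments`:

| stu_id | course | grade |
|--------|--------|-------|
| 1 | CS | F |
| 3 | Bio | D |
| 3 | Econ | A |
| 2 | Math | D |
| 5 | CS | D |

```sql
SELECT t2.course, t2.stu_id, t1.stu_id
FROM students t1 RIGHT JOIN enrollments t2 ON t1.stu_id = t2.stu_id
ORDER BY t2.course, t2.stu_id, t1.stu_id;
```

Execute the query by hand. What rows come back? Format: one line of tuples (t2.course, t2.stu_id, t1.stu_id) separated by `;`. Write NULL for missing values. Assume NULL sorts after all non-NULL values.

RIGHT JOIN keeps every row from `enrollments`; unmatched rows get NULL for `students`'s columns.
Matching on t1.stu_id = t2.stu_id.
- t1 (stu_id=1) pairs with 1 row(s) of t2.
- t1 (stu_id=9) has no partner in t2.
- t1 (stu_id=5) pairs with 1 row(s) of t2.
- t1 (stu_id=7) has no partner in t2.
- 3 row(s) from t2 found no t1 partner → padded with NULL.
After projecting and ordering:
t2.course | t2.stu_id | t1.stu_id
Bio | 3 | NULL
CS | 1 | 1
CS | 5 | 5
Econ | 3 | NULL
Math | 2 | NULL

(Bio, 3, NULL); (CS, 1, 1); (CS, 5, 5); (Econ, 3, NULL); (Math, 2, NULL)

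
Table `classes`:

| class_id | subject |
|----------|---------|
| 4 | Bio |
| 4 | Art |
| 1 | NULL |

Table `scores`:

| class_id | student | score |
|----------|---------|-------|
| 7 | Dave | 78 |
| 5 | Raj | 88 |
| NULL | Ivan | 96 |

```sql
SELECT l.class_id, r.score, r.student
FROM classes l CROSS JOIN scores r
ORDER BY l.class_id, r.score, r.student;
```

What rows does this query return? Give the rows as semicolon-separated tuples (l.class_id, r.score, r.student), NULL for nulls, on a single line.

(1, 78, Dave); (1, 88, Raj); (1, 96, Ivan); (4, 78, Dave); (4, 78, Dave); (4, 88, Raj); (4, 88, Raj); (4, 96, Ivan); (4, 96, Ivan)

CROSS JOIN pairs every row of `classes` with every row of `scores`: 3 × 3 = 9 rows.
After projecting and ordering:
l.class_id | r.score | r.student
1 | 78 | Dave
1 | 88 | Raj
1 | 96 | Ivan
4 | 78 | Dave
4 | 78 | Dave
4 | 88 | Raj
4 | 88 | Raj
4 | 96 | Ivan
4 | 96 | Ivan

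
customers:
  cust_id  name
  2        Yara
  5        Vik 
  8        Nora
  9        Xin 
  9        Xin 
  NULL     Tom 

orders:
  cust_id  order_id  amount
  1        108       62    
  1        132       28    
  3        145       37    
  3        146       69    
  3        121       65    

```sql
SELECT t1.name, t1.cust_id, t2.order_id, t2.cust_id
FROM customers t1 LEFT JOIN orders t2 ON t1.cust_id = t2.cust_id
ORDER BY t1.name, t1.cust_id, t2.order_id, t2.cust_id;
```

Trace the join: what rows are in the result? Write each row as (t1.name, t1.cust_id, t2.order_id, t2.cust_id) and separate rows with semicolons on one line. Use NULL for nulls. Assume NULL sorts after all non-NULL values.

LEFT JOIN keeps every row from `customers`; unmatched rows get NULL for `orders`'s columns.
Matching on t1.cust_id = t2.cust_id. A NULL in a compared column never satisfies the condition.
- t1[0] cust_id=2 → no match; kept with NULLs on the t2 side.
- t1[1] cust_id=5 → no match; kept with NULLs on the t2 side.
- t1[2] cust_id=8 → no match; kept with NULLs on the t2 side.
- t1[3] cust_id=9 → no match; kept with NULLs on the t2 side.
- t1[4] cust_id=9 → no match; kept with NULLs on the t2 side.
- t1[5] cust_id=NULL → no match; kept with NULLs on the t2 side.
After projecting and ordering:
t1.name | t1.cust_id | t2.order_id | t2.cust_id
Nora | 8 | NULL | NULL
Tom | NULL | NULL | NULL
Vik | 5 | NULL | NULL
Xin | 9 | NULL | NULL
Xin | 9 | NULL | NULL
Yara | 2 | NULL | NULL

(Nora, 8, NULL, NULL); (Tom, NULL, NULL, NULL); (Vik, 5, NULL, NULL); (Xin, 9, NULL, NULL); (Xin, 9, NULL, NULL); (Yara, 2, NULL, NULL)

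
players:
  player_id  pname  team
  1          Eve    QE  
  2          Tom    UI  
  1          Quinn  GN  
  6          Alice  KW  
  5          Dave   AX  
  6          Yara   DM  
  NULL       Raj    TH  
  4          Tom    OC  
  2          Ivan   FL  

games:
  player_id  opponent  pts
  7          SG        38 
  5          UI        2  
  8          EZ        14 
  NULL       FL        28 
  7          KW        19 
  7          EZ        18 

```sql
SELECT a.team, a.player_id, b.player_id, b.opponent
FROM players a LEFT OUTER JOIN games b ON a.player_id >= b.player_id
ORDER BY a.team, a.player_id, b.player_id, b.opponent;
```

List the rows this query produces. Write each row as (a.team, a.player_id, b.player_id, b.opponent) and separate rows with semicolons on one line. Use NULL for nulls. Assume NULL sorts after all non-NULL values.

LEFT JOIN keeps every row from `players`; unmatched rows get NULL for `games`'s columns.
Matching on a.player_id >= b.player_id. A NULL in a compared column never satisfies the condition.
Matched pairs: 3; unmatched a rows kept: 6.

(AX, 5, 5, UI); (DM, 6, 5, UI); (FL, 2, NULL, NULL); (GN, 1, NULL, NULL); (KW, 6, 5, UI); (OC, 4, NULL, NULL); (QE, 1, NULL, NULL); (TH, NULL, NULL, NULL); (UI, 2, NULL, NULL)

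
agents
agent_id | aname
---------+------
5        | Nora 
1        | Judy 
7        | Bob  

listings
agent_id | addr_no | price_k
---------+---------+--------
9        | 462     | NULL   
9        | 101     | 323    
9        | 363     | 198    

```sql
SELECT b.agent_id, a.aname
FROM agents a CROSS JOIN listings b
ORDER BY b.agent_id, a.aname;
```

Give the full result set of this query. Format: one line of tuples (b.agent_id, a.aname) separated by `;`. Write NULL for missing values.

CROSS JOIN pairs every row of `agents` with every row of `listings`: 3 × 3 = 9 rows.

(9, Bob); (9, Bob); (9, Bob); (9, Judy); (9, Judy); (9, Judy); (9, Nora); (9, Nora); (9, Nora)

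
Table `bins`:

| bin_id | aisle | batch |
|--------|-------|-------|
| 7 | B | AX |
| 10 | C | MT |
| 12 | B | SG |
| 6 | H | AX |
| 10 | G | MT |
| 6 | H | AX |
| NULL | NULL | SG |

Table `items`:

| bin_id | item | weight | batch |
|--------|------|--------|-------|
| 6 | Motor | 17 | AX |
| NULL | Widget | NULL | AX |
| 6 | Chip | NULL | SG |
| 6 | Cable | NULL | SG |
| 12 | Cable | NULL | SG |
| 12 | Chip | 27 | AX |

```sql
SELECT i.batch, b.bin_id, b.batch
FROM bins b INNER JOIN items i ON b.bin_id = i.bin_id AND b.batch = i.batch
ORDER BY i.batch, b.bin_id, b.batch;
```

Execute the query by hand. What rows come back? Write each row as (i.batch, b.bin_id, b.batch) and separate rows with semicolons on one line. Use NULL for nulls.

(AX, 6, AX); (AX, 6, AX); (SG, 12, SG)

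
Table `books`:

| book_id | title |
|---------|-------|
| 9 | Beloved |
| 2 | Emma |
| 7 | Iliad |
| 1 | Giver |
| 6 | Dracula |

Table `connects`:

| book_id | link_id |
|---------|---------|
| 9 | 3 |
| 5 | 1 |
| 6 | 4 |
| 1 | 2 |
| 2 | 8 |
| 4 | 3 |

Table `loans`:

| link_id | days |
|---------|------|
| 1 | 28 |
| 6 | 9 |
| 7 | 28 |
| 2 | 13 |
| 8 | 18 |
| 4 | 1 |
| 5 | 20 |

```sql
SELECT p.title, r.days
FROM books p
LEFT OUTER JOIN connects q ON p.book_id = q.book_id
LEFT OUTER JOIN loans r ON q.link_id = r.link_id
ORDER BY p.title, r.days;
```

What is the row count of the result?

5

Joins associate left-to-right: books LEFT JOIN connects on book_id gives 5 intermediate row(s).
Then LEFT JOIN `loans r` on link_id: each of those 5 rows is kept; rows whose q.link_id has no match in r get NULL for r's columns.
Result: 5 row(s).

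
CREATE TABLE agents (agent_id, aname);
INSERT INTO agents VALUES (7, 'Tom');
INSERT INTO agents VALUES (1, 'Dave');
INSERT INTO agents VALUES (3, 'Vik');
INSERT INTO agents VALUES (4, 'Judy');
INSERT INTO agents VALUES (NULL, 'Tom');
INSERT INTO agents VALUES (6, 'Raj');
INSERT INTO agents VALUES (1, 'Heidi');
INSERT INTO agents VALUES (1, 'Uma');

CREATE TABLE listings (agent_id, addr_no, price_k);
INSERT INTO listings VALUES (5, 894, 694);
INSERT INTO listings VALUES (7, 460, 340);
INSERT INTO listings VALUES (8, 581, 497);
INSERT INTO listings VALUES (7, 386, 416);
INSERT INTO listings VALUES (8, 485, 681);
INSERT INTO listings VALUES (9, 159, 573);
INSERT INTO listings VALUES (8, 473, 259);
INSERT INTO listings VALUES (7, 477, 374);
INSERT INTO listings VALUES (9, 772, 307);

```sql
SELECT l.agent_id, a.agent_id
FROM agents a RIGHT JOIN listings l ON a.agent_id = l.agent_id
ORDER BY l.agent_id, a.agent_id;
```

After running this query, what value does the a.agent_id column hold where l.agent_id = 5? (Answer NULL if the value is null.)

NULL

RIGHT JOIN keeps every row from `listings`; unmatched rows get NULL for `agents`'s columns.
Matching on a.agent_id = l.agent_id. A NULL in a compared column never satisfies the condition.
Matched pairs: 3; unmatched l rows kept: 6.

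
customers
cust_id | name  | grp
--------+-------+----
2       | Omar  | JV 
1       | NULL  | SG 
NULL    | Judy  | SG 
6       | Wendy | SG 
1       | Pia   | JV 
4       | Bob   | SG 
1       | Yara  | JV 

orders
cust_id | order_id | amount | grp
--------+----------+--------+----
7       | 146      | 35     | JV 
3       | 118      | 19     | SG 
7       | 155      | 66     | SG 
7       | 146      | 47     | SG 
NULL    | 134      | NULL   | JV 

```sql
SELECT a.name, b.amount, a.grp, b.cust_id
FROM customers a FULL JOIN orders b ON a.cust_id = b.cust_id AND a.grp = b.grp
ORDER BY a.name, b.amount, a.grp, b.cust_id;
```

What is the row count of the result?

FULL OUTER JOIN keeps every row from both sides; unmatched rows get NULL for the other side's columns.
Matching on a.cust_id = b.cust_id AND a.grp = b.grp. A NULL in a compared column never satisfies the condition.
- a row (cust_id=2, grp=JV): no match → kept, b columns NULL.
- a row (cust_id=1, grp=SG): no match → kept, b columns NULL.
- a row (cust_id=NULL, grp=SG): no match → kept, b columns NULL.
- a row (cust_id=6, grp=SG): no match → kept, b columns NULL.
- a row (cust_id=1, grp=JV): no match → kept, b columns NULL.
- a row (cust_id=4, grp=SG): no match → kept, b columns NULL.
- a row (cust_id=1, grp=JV): no match → kept, b columns NULL.
- plus 5 unmatched b row(s), each kept with NULL a columns.
Total: 0 matched + 12 padded = 12 rows.

12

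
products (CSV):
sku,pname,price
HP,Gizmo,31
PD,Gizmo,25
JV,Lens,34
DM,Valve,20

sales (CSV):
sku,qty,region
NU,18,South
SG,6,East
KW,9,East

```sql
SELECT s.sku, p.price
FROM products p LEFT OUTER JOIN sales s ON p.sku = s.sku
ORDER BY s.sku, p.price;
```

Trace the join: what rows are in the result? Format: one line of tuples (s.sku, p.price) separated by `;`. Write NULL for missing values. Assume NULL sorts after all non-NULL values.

LEFT JOIN keeps every row from `products`; unmatched rows get NULL for `sales`'s columns.
Matching on p.sku = s.sku.
- p (sku=HP) has no partner → padded with NULL.
- p (sku=PD) has no partner → padded with NULL.
- p (sku=JV) has no partner → padded with NULL.
- p (sku=DM) has no partner → padded with NULL.
After projecting and ordering:
s.sku | p.price
NULL | 20
NULL | 25
NULL | 31
NULL | 34

(NULL, 20); (NULL, 25); (NULL, 31); (NULL, 34)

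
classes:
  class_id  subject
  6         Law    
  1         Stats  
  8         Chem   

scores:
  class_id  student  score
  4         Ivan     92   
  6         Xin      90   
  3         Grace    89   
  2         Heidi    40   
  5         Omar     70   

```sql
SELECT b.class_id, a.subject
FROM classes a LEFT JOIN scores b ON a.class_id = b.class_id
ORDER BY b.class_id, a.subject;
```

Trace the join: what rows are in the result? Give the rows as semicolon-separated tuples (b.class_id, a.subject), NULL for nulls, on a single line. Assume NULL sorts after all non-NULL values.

(6, Law); (NULL, Chem); (NULL, Stats)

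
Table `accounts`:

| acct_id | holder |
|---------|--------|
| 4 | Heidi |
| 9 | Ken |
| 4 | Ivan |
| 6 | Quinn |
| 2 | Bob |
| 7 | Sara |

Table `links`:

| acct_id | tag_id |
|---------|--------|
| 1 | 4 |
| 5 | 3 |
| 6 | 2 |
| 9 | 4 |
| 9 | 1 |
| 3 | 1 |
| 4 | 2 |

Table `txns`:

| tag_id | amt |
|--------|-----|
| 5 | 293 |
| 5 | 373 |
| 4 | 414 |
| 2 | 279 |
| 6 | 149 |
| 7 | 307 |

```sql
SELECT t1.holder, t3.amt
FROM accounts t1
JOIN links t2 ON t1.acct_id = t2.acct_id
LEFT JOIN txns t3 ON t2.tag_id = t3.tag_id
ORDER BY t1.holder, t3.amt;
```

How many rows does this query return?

5

Joins associate left-to-right: accounts INNER JOIN links on acct_id gives 5 intermediate row(s).
Then LEFT JOIN `txns t3` on tag_id: each of those 5 rows is kept; rows whose t2.tag_id has no match in t3 get NULL for t3's columns.
Result: 5 row(s).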